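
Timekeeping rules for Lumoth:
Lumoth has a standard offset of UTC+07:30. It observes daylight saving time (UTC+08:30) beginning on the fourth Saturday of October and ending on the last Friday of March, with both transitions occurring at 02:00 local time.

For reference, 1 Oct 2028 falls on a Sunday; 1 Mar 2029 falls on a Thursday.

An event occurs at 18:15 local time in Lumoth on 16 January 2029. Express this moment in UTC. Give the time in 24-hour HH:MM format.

1 October 2028 is a Sunday, so the first Saturday is October 7 and the fourth is October 28.
1 March 2029 is a Thursday, so Fridays fall on 2, 9, 16, 23, 30; the last is March 30.
Daylight saving runs 28 October 2028 – 30 March 2029; 16 January 2029 is inside that window, so Lumoth is at UTC+08:30.
18:15 local − 8h30m = 09:45 UTC.

09:45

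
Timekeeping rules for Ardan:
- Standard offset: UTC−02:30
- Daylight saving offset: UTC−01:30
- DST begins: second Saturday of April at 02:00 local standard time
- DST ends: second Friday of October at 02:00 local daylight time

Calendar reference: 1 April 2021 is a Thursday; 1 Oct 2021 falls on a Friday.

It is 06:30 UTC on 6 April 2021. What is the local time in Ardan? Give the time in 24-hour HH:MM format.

04:00

1 April 2021 is a Thursday, so the first Saturday is April 3 and the second is April 10.
1 October 2021 is a Friday, so the first Friday is October 1 and the second is October 8.
At the standard offset (UTC−02:30), 06:30 UTC − 2h30m = 04:00 Ardan standard time.
Daylight saving runs 10 April – 8 October; the standard-time date in Ardan, 6 April 2021, is outside that window, so Ardan is on standard time at UTC−02:30.
06:30 UTC − 2h30m = 04:00 local.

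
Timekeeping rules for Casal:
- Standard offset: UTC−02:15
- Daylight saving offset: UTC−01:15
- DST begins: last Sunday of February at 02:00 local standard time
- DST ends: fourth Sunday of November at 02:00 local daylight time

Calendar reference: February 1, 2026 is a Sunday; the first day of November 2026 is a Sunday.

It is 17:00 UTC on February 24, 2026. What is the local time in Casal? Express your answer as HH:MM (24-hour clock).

15:45

1 February 2026 is a Sunday, so Sundays fall on 1, 8, 15, 22; the last is February 22.
1 November 2026 is a Sunday, so the first Sunday is November 1 and the fourth is November 22.
At the standard offset (UTC−02:15), 17:00 UTC − 2h15m = 14:45 Casal standard time.
The standard-time date in Casal, February 24, 2026, falls between 22 February and 22 November, so daylight saving is in effect and Casal is at UTC−01:15.
17:00 UTC − 1h15m = 15:45 local.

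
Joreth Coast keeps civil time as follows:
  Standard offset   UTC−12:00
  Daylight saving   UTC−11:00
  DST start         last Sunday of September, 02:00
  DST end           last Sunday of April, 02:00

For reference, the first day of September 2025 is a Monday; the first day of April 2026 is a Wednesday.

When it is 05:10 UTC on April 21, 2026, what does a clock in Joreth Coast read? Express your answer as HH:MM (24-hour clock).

1 September 2025 is a Monday, so Sundays fall on 7, 14, 21, 28; the last is September 28.
1 April 2026 is a Wednesday, so Sundays fall on 5, 12, 19, 26; the last is April 26.
At the standard offset (UTC−12:00), 05:10 UTC − 12h = 17:10 Joreth Coast standard time (rolling into the previous day, 20 April 2026).
The standard-time date in Joreth Coast, April 20, 2026, lies within the daylight-saving period (28 September 2025 – 26 April 2026), so Joreth Coast is on daylight time, UTC−11:00.
05:10 UTC − 11h = 18:10 local (rolling into the previous day, 20 April 2026).

18:10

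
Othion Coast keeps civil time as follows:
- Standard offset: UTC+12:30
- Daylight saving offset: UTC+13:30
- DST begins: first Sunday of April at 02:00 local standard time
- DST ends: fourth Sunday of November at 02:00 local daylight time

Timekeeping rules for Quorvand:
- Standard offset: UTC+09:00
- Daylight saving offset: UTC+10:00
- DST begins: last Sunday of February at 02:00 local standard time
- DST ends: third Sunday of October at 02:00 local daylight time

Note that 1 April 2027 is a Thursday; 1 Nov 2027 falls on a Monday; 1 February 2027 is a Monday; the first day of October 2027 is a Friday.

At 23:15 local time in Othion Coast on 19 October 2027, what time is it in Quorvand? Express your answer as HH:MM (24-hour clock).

1 April 2027 is a Thursday, so the first Sunday is April 4.
1 November 2027 is a Monday, so the first Sunday is November 7 and the fourth is November 28.
Daylight saving runs 4 April – 28 November; 19 October 2027 is inside that window, so Othion Coast is at UTC+13:30.
23:15 Othion Coast − 13h30m = 09:45 UTC.
1 February 2027 is a Monday, so Sundays fall on 7, 14, 21, 28; the last is February 28.
1 October 2027 is a Friday, so the first Sunday is October 3 and the third is October 17.
At the standard offset (UTC+09:00), 09:45 UTC + 9h = 18:45 Quorvand standard time.
The standard-time date in Quorvand, 19 October 2027, does not fall between 28 February and 17 October, so daylight saving is not in effect and Quorvand is at UTC+09:00.
09:45 UTC + 9h = 18:45 Quorvand.

18:45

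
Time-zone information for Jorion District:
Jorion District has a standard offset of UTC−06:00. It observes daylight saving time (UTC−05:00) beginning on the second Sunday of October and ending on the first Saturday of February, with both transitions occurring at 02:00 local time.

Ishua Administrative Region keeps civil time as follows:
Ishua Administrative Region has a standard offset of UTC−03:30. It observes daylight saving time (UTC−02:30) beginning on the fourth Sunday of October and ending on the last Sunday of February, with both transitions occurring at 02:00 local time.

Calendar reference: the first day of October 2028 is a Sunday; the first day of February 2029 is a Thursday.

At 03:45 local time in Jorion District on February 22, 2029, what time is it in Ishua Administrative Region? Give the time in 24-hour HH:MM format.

07:15

1 October 2028 is a Sunday, so the first Sunday is October 1 and the second is October 8.
1 February 2029 is a Thursday, so the first Saturday is February 3.
February 22, 2029 is outside the daylight-saving period (8 October 2028 – 3 February 2029), so Jorion District is on standard time, UTC−06:00.
03:45 Jorion District + 6h = 09:45 UTC.
1 October 2028 is a Sunday, so the first Sunday is October 1 and the fourth is October 22.
1 February 2029 is a Thursday, so Sundays fall on 4, 11, 18, 25; the last is February 25.
At the standard offset (UTC−03:30), 09:45 UTC − 3h30m = 06:15 Ishua Administrative Region standard time.
The standard-time date in Ishua Administrative Region, February 22, 2029, falls between 22 October 2028 and 25 February 2029, so daylight saving is in effect and Ishua Administrative Region is at UTC−02:30.
09:45 UTC − 2h30m = 07:15 Ishua Administrative Region.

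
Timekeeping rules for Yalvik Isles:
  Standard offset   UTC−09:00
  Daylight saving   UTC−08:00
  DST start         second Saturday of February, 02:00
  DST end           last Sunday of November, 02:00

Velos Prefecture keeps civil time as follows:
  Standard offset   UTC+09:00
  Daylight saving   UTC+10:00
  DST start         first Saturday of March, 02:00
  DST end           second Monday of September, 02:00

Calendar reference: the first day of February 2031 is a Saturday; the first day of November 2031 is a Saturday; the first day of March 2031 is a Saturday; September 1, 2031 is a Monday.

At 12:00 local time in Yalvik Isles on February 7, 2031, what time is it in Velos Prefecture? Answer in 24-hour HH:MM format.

1 February 2031 is a Saturday, so the first Saturday is February 1 and the second is February 8.
1 November 2031 is a Saturday, so Sundays fall on 2, 9, 16, 23, 30; the last is November 30.
February 7, 2031 is outside the daylight-saving period (8 February – 30 November), so Yalvik Isles is on standard time, UTC−09:00.
12:00 Yalvik Isles + 9h = 21:00 UTC.
1 March 2031 is a Saturday, so the first Saturday is March 1.
1 September 2031 is a Monday, so the first Monday is September 1 and the second is September 8.
At the standard offset (UTC+09:00), 21:00 UTC + 9h = 06:00 Velos Prefecture standard time (rolling into the next day, 8 February 2031).
Daylight saving runs 1 March – 8 September; the standard-time date in Velos Prefecture, February 8, 2031, is outside that window, so Velos Prefecture is on standard time at UTC+09:00.
21:00 UTC + 9h = 06:00 Velos Prefecture (rolling into the next day, 8 February 2031).

06:00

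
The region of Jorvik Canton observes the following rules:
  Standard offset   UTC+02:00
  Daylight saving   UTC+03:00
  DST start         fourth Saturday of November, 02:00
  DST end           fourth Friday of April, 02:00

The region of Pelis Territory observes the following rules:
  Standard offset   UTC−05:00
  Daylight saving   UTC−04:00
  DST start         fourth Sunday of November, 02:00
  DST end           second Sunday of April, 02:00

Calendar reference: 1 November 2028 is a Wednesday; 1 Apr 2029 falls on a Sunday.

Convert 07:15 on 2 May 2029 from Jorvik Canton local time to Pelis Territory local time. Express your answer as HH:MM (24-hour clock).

1 November 2028 is a Wednesday, so the first Saturday is November 4 and the fourth is November 25.
1 April 2029 is a Sunday, so the first Friday is April 6 and the fourth is April 27.
2 May 2029 does not fall between 25 November 2028 and 27 April 2029, so daylight saving is not in effect and Jorvik Canton is at UTC+02:00.
07:15 Jorvik Canton − 2h = 05:15 UTC.
1 November 2028 is a Wednesday, so the first Sunday is November 5 and the fourth is November 26.
1 April 2029 is a Sunday, so the first Sunday is April 1 and the second is April 8.
At the standard offset (UTC−05:00), 05:15 UTC − 5h = 00:15 Pelis Territory standard time.
The standard-time date in Pelis Territory, 2 May 2029, does not fall between 26 November 2028 and 8 April 2029, so daylight saving is not in effect and Pelis Territory is at UTC−05:00.
05:15 UTC − 5h = 00:15 Pelis Territory.

00:15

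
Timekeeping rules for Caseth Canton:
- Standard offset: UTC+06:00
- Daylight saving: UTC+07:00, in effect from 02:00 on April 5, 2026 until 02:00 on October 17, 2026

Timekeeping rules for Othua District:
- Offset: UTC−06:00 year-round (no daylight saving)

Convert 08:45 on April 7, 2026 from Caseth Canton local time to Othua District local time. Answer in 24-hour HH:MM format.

Daylight saving runs 5 April – 17 October; April 7, 2026 is inside that window, so Caseth Canton is at UTC+07:00.
08:45 Caseth Canton − 7h = 01:45 UTC.
Othua District stays on UTC−06:00 all year.
01:45 UTC − 6h = 19:45 Othua District (rolling into the previous day, 6 April 2026).

19:45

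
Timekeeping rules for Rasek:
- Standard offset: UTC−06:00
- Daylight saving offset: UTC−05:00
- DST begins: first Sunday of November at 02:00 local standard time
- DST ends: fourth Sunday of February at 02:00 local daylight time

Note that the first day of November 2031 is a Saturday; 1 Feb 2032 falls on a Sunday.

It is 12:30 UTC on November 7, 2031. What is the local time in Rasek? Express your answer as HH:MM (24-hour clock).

1 November 2031 is a Saturday, so the first Sunday is November 2.
1 February 2032 is a Sunday, so the first Sunday is February 1 and the fourth is February 22.
At the standard offset (UTC−06:00), 12:30 UTC − 6h = 06:30 Rasek standard time.
Daylight saving runs 2 November 2031 – 22 February 2032; the standard-time date in Rasek, November 7, 2031, is inside that window, so Rasek is at UTC−05:00.
12:30 UTC − 5h = 07:30 local.

07:30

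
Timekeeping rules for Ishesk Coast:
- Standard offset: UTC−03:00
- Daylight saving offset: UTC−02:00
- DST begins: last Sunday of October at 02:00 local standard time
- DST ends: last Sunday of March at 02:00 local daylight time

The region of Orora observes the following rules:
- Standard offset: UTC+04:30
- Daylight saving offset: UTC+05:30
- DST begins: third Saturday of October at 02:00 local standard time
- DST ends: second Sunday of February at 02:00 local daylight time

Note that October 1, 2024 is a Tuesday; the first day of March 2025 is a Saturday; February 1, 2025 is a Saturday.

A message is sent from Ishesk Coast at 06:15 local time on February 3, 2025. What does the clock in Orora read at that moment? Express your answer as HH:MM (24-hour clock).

1 October 2024 is a Tuesday, so Sundays fall on 6, 13, 20, 27; the last is October 27.
1 March 2025 is a Saturday, so Sundays fall on 2, 9, 16, 23, 30; the last is March 30.
February 3, 2025 falls between 27 October 2024 and 30 March 2025, so daylight saving is in effect and Ishesk Coast is at UTC−02:00.
06:15 Ishesk Coast + 2h = 08:15 UTC.
1 October 2024 is a Tuesday, so the first Saturday is October 5 and the third is October 19.
1 February 2025 is a Saturday, so the first Sunday is February 2 and the second is February 9.
At the standard offset (UTC+04:30), 08:15 UTC + 4h30m = 12:45 Orora standard time.
The standard-time date in Orora, February 3, 2025, lies within the daylight-saving period (19 October 2024 – 9 February 2025), so Orora is on daylight time, UTC+05:30.
08:15 UTC + 5h30m = 13:45 Orora.

13:45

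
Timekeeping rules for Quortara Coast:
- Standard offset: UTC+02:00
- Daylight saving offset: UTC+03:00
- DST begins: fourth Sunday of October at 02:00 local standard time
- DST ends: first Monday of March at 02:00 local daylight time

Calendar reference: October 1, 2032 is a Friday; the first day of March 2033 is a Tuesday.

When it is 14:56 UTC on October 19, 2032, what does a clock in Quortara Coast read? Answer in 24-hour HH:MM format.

16:56

1 October 2032 is a Friday, so the first Sunday is October 3 and the fourth is October 24.
1 March 2033 is a Tuesday, so the first Monday is March 7.
At the standard offset (UTC+02:00), 14:56 UTC + 2h = 16:56 Quortara Coast standard time.
The standard-time date in Quortara Coast, October 19, 2032, is outside the daylight-saving period (24 October 2032 – 7 March 2033), so Quortara Coast is on standard time, UTC+02:00.
14:56 UTC + 2h = 16:56 local.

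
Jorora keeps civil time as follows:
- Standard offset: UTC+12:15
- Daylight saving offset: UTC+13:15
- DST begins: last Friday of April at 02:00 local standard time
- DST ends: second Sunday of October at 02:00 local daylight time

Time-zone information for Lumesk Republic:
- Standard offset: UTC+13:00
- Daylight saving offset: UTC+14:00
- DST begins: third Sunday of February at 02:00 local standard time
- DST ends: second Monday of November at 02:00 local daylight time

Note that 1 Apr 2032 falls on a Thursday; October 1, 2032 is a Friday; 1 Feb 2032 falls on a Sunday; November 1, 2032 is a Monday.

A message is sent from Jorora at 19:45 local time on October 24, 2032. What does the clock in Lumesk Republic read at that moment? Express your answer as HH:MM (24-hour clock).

1 April 2032 is a Thursday, so Fridays fall on 2, 9, 16, 23, 30; the last is April 30.
1 October 2032 is a Friday, so the first Sunday is October 3 and the second is October 10.
October 24, 2032 does not fall between 30 April and 10 October, so daylight saving is not in effect and Jorora is at UTC+12:15.
19:45 Jorora − 12h15m = 07:30 UTC.
1 February 2032 is a Sunday, so the first Sunday is February 1 and the third is February 15.
1 November 2032 is a Monday, so the first Monday is November 1 and the second is November 8.
At the standard offset (UTC+13:00), 07:30 UTC + 13h = 20:30 Lumesk Republic standard time.
The standard-time date in Lumesk Republic, October 24, 2032, lies within the daylight-saving period (15 February – 8 November), so Lumesk Republic is on daylight time, UTC+14:00.
07:30 UTC + 14h = 21:30 Lumesk Republic.

21:30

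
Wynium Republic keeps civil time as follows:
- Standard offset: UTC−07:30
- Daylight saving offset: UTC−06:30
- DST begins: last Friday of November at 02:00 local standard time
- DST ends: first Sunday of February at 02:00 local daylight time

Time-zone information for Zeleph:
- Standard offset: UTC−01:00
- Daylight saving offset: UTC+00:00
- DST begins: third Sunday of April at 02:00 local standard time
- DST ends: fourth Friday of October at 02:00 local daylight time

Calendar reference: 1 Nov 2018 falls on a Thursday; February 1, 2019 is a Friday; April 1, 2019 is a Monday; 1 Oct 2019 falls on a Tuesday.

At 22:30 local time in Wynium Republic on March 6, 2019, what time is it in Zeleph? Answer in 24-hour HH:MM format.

05:00

1 November 2018 is a Thursday, so Fridays fall on 2, 9, 16, 23, 30; the last is November 30.
1 February 2019 is a Friday, so the first Sunday is February 3.
Daylight saving runs 30 November 2018 – 3 February 2019; March 6, 2019 is outside that window, so Wynium Republic is on standard time at UTC−07:30.
22:30 Wynium Republic + 7h30m = 06:00 UTC (rolling into the next day, 7 March 2019).
1 April 2019 is a Monday, so the first Sunday is April 7 and the third is April 21.
1 October 2019 is a Tuesday, so the first Friday is October 4 and the fourth is October 25.
At the standard offset (UTC−01:00), 06:00 UTC − 1h = 05:00 Zeleph standard time.
The standard-time date in Zeleph, March 7, 2019, is outside the daylight-saving period (21 April – 25 October), so Zeleph is on standard time, UTC−01:00.
06:00 UTC − 1h = 05:00 Zeleph.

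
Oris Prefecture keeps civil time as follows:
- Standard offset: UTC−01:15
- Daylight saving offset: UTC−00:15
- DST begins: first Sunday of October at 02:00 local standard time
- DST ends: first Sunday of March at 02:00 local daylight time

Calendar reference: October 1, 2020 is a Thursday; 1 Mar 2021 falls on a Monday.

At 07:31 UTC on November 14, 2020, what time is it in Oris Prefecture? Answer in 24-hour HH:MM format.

07:16

1 October 2020 is a Thursday, so the first Sunday is October 4.
1 March 2021 is a Monday, so the first Sunday is March 7.
At the standard offset (UTC−01:15), 07:31 UTC − 1h15m = 06:16 Oris Prefecture standard time.
The standard-time date in Oris Prefecture, November 14, 2020, lies within the daylight-saving period (4 October 2020 – 7 March 2021), so Oris Prefecture is on daylight time, UTC−00:15.
07:31 UTC − 0h15m = 07:16 local.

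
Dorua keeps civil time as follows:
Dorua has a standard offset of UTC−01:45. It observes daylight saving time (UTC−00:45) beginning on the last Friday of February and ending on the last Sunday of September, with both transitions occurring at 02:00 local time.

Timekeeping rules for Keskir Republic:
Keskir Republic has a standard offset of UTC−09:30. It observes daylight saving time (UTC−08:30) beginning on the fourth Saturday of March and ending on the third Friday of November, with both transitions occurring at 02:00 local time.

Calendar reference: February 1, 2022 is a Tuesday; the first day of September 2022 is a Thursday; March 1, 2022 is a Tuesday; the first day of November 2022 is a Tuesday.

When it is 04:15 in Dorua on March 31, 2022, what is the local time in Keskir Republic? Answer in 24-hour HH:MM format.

20:30

1 February 2022 is a Tuesday, so Fridays fall on 4, 11, 18, 25; the last is February 25.
1 September 2022 is a Thursday, so Sundays fall on 4, 11, 18, 25; the last is September 25.
Daylight saving runs 25 February – 25 September; March 31, 2022 is inside that window, so Dorua is at UTC−00:45.
04:15 Dorua + 0h45m = 05:00 UTC.
1 March 2022 is a Tuesday, so the first Saturday is March 5 and the fourth is March 26.
1 November 2022 is a Tuesday, so the first Friday is November 4 and the third is November 18.
At the standard offset (UTC−09:30), 05:00 UTC − 9h30m = 19:30 Keskir Republic standard time (rolling into the previous day, 30 March 2022).
The standard-time date in Keskir Republic, March 30, 2022, lies within the daylight-saving period (26 March – 18 November), so Keskir Republic is on daylight time, UTC−08:30.
05:00 UTC − 8h30m = 20:30 Keskir Republic (rolling into the previous day, 30 March 2022).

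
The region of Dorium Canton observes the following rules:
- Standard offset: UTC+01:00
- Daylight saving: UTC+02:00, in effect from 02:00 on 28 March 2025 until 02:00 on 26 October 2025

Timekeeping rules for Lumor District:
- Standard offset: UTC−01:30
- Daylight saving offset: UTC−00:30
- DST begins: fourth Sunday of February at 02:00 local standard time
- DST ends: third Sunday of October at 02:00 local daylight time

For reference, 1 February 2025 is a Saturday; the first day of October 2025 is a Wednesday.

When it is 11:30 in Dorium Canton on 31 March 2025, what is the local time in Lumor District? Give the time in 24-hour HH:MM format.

31 March 2025 lies within the daylight-saving period (28 March – 26 October), so Dorium Canton is on daylight time, UTC+02:00.
11:30 Dorium Canton − 2h = 09:30 UTC.
1 February 2025 is a Saturday, so the first Sunday is February 2 and the fourth is February 23.
1 October 2025 is a Wednesday, so the first Sunday is October 5 and the third is October 19.
At the standard offset (UTC−01:30), 09:30 UTC − 1h30m = 08:00 Lumor District standard time.
The standard-time date in Lumor District, 31 March 2025, lies within the daylight-saving period (23 February – 19 October), so Lumor District is on daylight time, UTC−00:30.
09:30 UTC − 0h30m = 09:00 Lumor District.

09:00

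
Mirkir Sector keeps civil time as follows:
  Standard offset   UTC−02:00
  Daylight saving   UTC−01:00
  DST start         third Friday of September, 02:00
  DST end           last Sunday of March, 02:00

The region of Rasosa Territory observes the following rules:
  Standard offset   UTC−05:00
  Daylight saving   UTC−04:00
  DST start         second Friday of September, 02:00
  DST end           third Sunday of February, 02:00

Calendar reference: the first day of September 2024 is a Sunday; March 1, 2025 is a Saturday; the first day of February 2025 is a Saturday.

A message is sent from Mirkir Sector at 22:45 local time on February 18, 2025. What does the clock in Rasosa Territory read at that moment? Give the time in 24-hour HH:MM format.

1 September 2024 is a Sunday, so the first Friday is September 6 and the third is September 20.
1 March 2025 is a Saturday, so Sundays fall on 2, 9, 16, 23, 30; the last is March 30.
Daylight saving runs 20 September 2024 – 30 March 2025; February 18, 2025 is inside that window, so Mirkir Sector is at UTC−01:00.
22:45 Mirkir Sector + 1h = 23:45 UTC.
1 September 2024 is a Sunday, so the first Friday is September 6 and the second is September 13.
1 February 2025 is a Saturday, so the first Sunday is February 2 and the third is February 16.
At the standard offset (UTC−05:00), 23:45 UTC − 5h = 18:45 Rasosa Territory standard time.
The standard-time date in Rasosa Territory, February 18, 2025, is outside the daylight-saving period (13 September 2024 – 16 February 2025), so Rasosa Territory is on standard time, UTC−05:00.
23:45 UTC − 5h = 18:45 Rasosa Territory.

18:45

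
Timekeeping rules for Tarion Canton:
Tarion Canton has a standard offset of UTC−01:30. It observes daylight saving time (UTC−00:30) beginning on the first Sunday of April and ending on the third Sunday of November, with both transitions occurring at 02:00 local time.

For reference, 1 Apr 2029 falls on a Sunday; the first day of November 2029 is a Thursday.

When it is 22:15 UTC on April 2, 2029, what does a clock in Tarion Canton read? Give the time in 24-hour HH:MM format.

21:45

1 April 2029 is a Sunday, so the first Sunday is April 1.
1 November 2029 is a Thursday, so the first Sunday is November 4 and the third is November 18.
At the standard offset (UTC−01:30), 22:15 UTC − 1h30m = 20:45 Tarion Canton standard time.
Daylight saving runs 1 April – 18 November; the standard-time date in Tarion Canton, April 2, 2029, is inside that window, so Tarion Canton is at UTC−00:30.
22:15 UTC − 0h30m = 21:45 local.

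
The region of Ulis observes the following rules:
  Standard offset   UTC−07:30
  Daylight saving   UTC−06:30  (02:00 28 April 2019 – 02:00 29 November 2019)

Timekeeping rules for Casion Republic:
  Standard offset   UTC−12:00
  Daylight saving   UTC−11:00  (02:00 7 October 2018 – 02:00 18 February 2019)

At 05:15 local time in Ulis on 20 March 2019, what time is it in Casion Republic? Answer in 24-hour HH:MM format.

Daylight saving runs 28 April – 29 November; 20 March 2019 is outside that window, so Ulis is on standard time at UTC−07:30.
05:15 Ulis + 7h30m = 12:45 UTC.
At the standard offset (UTC−12:00), 12:45 UTC − 12h = 00:45 Casion Republic standard time.
The standard-time date in Casion Republic, 20 March 2019, does not fall between 7 October 2018 and 18 February 2019, so daylight saving is not in effect and Casion Republic is at UTC−12:00.
12:45 UTC − 12h = 00:45 Casion Republic.

00:45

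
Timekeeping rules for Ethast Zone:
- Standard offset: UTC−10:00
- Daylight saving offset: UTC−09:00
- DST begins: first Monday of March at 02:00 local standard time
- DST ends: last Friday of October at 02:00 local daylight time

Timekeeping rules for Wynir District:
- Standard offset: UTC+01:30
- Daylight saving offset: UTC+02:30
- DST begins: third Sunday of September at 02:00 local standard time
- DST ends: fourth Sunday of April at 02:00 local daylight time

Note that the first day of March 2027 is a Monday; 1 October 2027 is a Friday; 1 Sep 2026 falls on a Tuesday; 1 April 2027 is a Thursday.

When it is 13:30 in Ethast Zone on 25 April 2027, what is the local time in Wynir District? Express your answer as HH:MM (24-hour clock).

00:00

1 March 2027 is a Monday, so the first Monday is March 1.
1 October 2027 is a Friday, so Fridays fall on 1, 8, 15, 22, 29; the last is October 29.
25 April 2027 falls between 1 March and 29 October, so daylight saving is in effect and Ethast Zone is at UTC−09:00.
13:30 Ethast Zone + 9h = 22:30 UTC.
1 September 2026 is a Tuesday, so the first Sunday is September 6 and the third is September 20.
1 April 2027 is a Thursday, so the first Sunday is April 4 and the fourth is April 25.
At the standard offset (UTC+01:30), 22:30 UTC + 1h30m = 00:00 Wynir District standard time (rolling into the next day, 26 April 2027).
The standard-time date in Wynir District, 26 April 2027, does not fall between 20 September 2026 and 25 April 2027, so daylight saving is not in effect and Wynir District is at UTC+01:30.
22:30 UTC + 1h30m = 00:00 Wynir District (rolling into the next day, 26 April 2027).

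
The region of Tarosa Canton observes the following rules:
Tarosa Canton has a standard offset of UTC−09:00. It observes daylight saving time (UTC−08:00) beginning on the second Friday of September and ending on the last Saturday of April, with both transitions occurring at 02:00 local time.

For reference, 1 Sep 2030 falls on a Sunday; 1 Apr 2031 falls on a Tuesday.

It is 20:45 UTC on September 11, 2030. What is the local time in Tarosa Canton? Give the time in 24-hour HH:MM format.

1 September 2030 is a Sunday, so the first Friday is September 6 and the second is September 13.
1 April 2031 is a Tuesday, so Saturdays fall on 5, 12, 19, 26; the last is April 26.
At the standard offset (UTC−09:00), 20:45 UTC − 9h = 11:45 Tarosa Canton standard time.
Daylight saving runs 13 September 2030 – 26 April 2031; the standard-time date in Tarosa Canton, September 11, 2030, is outside that window, so Tarosa Canton is on standard time at UTC−09:00.
20:45 UTC − 9h = 11:45 local.

11:45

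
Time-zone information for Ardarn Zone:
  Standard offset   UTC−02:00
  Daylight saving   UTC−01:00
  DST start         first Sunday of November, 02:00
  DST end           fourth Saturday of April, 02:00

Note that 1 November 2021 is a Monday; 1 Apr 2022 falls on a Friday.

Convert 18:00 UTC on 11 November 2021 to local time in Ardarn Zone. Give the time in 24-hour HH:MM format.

1 November 2021 is a Monday, so the first Sunday is November 7.
1 April 2022 is a Friday, so the first Saturday is April 2 and the fourth is April 23.
At the standard offset (UTC−02:00), 18:00 UTC − 2h = 16:00 Ardarn Zone standard time.
Daylight saving runs 7 November 2021 – 23 April 2022; the standard-time date in Ardarn Zone, 11 November 2021, is inside that window, so Ardarn Zone is at UTC−01:00.
18:00 UTC − 1h = 17:00 local.

17:00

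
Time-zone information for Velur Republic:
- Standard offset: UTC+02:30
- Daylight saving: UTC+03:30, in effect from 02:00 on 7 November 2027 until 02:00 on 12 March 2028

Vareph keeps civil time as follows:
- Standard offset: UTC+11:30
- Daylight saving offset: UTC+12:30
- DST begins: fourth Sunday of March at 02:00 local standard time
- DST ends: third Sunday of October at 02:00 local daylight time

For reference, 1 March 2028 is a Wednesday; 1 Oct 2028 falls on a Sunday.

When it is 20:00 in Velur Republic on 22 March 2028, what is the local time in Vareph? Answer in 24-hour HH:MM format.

05:00

22 March 2028 does not fall between 7 November 2027 and 12 March 2028, so daylight saving is not in effect and Velur Republic is at UTC+02:30.
20:00 Velur Republic − 2h30m = 17:30 UTC.
1 March 2028 is a Wednesday, so the first Sunday is March 5 and the fourth is March 26.
1 October 2028 is a Sunday, so the first Sunday is October 1 and the third is October 15.
At the standard offset (UTC+11:30), 17:30 UTC + 11h30m = 05:00 Vareph standard time (rolling into the next day, 23 March 2028).
Daylight saving runs 26 March – 15 October; the standard-time date in Vareph, 23 March 2028, is outside that window, so Vareph is on standard time at UTC+11:30.
17:30 UTC + 11h30m = 05:00 Vareph (rolling into the next day, 23 March 2028).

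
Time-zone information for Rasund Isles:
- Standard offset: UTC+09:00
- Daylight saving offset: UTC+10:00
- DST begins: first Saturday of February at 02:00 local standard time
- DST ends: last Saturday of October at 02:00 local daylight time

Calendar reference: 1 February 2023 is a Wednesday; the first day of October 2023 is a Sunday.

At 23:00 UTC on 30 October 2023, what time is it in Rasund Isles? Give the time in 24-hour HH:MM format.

1 February 2023 is a Wednesday, so the first Saturday is February 4.
1 October 2023 is a Sunday, so Saturdays fall on 7, 14, 21, 28; the last is October 28.
At the standard offset (UTC+09:00), 23:00 UTC + 9h = 08:00 Rasund Isles standard time (rolling into the next day, 31 October 2023).
The standard-time date in Rasund Isles, 31 October 2023, is outside the daylight-saving period (4 February – 28 October), so Rasund Isles is on standard time, UTC+09:00.
23:00 UTC + 9h = 08:00 local (rolling into the next day, 31 October 2023).

08:00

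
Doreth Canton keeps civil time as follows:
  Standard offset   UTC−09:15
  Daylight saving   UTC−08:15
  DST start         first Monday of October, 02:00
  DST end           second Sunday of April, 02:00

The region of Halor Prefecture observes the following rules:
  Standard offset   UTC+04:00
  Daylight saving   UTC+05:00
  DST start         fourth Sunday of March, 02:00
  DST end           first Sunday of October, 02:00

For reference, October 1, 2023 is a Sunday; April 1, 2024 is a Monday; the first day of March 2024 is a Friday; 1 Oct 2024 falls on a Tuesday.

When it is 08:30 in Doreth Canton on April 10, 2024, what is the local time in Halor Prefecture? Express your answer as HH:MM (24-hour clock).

1 October 2023 is a Sunday, so the first Monday is October 2.
1 April 2024 is a Monday, so the first Sunday is April 7 and the second is April 14.
Daylight saving runs 2 October 2023 – 14 April 2024; April 10, 2024 is inside that window, so Doreth Canton is at UTC−08:15.
08:30 Doreth Canton + 8h15m = 16:45 UTC.
1 March 2024 is a Friday, so the first Sunday is March 3 and the fourth is March 24.
1 October 2024 is a Tuesday, so the first Sunday is October 6.
At the standard offset (UTC+04:00), 16:45 UTC + 4h = 20:45 Halor Prefecture standard time.
Daylight saving runs 24 March – 6 October; the standard-time date in Halor Prefecture, April 10, 2024, is inside that window, so Halor Prefecture is at UTC+05:00.
16:45 UTC + 5h = 21:45 Halor Prefecture.

21:45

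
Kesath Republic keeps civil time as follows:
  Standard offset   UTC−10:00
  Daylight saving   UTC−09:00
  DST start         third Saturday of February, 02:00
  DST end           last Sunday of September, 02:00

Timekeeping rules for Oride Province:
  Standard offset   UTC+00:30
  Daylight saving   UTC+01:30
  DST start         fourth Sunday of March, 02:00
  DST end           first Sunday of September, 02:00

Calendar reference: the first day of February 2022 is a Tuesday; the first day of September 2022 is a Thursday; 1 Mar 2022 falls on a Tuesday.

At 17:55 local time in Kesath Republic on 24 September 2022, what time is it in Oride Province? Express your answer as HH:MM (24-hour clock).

1 February 2022 is a Tuesday, so the first Saturday is February 5 and the third is February 19.
1 September 2022 is a Thursday, so Sundays fall on 4, 11, 18, 25; the last is September 25.
24 September 2022 lies within the daylight-saving period (19 February – 25 September), so Kesath Republic is on daylight time, UTC−09:00.
17:55 Kesath Republic + 9h = 02:55 UTC (rolling into the next day, 25 September 2022).
1 March 2022 is a Tuesday, so the first Sunday is March 6 and the fourth is March 27.
1 September 2022 is a Thursday, so the first Sunday is September 4.
At the standard offset (UTC+00:30), 02:55 UTC + 0h30m = 03:25 Oride Province standard time.
The standard-time date in Oride Province, 25 September 2022, does not fall between 27 March and 4 September, so daylight saving is not in effect and Oride Province is at UTC+00:30.
02:55 UTC + 0h30m = 03:25 Oride Province.

03:25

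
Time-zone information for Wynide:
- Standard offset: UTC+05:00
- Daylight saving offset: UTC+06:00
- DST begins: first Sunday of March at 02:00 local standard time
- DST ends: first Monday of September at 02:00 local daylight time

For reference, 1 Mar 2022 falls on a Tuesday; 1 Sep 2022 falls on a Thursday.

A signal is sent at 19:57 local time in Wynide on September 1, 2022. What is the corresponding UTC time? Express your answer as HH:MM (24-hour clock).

1 March 2022 is a Tuesday, so the first Sunday is March 6.
1 September 2022 is a Thursday, so the first Monday is September 5.
Daylight saving runs 6 March – 5 September; September 1, 2022 is inside that window, so Wynide is at UTC+06:00.
19:57 local − 6h = 13:57 UTC.

13:57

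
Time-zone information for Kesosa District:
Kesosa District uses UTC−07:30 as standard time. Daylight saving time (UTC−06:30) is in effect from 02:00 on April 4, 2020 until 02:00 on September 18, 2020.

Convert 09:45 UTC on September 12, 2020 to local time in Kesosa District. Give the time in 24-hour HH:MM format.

At the standard offset (UTC−07:30), 09:45 UTC − 7h30m = 02:15 Kesosa District standard time.
Daylight saving runs 4 April – 18 September; the standard-time date in Kesosa District, September 12, 2020, is inside that window, so Kesosa District is at UTC−06:30.
09:45 UTC − 6h30m = 03:15 local.

03:15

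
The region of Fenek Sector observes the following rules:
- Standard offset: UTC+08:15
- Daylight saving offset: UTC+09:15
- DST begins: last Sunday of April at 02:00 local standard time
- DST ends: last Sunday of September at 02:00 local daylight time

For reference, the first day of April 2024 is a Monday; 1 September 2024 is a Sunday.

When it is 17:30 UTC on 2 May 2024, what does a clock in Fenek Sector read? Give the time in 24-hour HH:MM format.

1 April 2024 is a Monday, so Sundays fall on 7, 14, 21, 28; the last is April 28.
1 September 2024 is a Sunday, so Sundays fall on 1, 8, 15, 22, 29; the last is September 29.
At the standard offset (UTC+08:15), 17:30 UTC + 8h15m = 01:45 Fenek Sector standard time (rolling into the next day, 3 May 2024).
Daylight saving runs 28 April – 29 September; the standard-time date in Fenek Sector, 3 May 2024, is inside that window, so Fenek Sector is at UTC+09:15.
17:30 UTC + 9h15m = 02:45 local (rolling into the next day, 3 May 2024).

02:45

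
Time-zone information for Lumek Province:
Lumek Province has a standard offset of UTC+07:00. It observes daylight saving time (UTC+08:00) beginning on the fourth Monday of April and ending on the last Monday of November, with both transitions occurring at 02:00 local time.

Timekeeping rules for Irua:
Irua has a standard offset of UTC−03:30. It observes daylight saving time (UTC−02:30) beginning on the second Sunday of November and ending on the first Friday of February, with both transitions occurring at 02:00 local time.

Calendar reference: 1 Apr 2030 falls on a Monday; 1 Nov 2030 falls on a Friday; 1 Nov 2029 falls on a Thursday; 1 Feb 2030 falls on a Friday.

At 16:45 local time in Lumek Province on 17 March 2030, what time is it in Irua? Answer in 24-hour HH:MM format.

06:15

1 April 2030 is a Monday, so the first Monday is April 1 and the fourth is April 22.
1 November 2030 is a Friday, so Mondays fall on 4, 11, 18, 25; the last is November 25.
17 March 2030 is outside the daylight-saving period (22 April – 25 November), so Lumek Province is on standard time, UTC+07:00.
16:45 Lumek Province − 7h = 09:45 UTC.
1 November 2029 is a Thursday, so the first Sunday is November 4 and the second is November 11.
1 February 2030 is a Friday, so the first Friday is February 1.
At the standard offset (UTC−03:30), 09:45 UTC − 3h30m = 06:15 Irua standard time.
The standard-time date in Irua, 17 March 2030, does not fall between 11 November 2029 and 1 February 2030, so daylight saving is not in effect and Irua is at UTC−03:30.
09:45 UTC − 3h30m = 06:15 Irua.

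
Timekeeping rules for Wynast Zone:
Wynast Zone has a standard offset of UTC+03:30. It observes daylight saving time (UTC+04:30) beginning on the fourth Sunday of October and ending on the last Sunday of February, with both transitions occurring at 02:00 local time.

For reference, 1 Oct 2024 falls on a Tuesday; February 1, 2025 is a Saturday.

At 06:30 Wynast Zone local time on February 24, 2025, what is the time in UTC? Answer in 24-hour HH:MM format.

1 October 2024 is a Tuesday, so the first Sunday is October 6 and the fourth is October 27.
1 February 2025 is a Saturday, so Sundays fall on 2, 9, 16, 23; the last is February 23.
February 24, 2025 does not fall between 27 October 2024 and 23 February 2025, so daylight saving is not in effect and Wynast Zone is at UTC+03:30.
06:30 local − 3h30m = 03:00 UTC.

03:00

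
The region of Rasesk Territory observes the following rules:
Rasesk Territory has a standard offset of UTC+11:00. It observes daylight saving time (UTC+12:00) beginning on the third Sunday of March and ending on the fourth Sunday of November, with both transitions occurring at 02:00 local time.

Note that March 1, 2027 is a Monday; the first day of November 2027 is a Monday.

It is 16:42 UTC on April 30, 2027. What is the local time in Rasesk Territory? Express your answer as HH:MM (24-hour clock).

1 March 2027 is a Monday, so the first Sunday is March 7 and the third is March 21.
1 November 2027 is a Monday, so the first Sunday is November 7 and the fourth is November 28.
At the standard offset (UTC+11:00), 16:42 UTC + 11h = 03:42 Rasesk Territory standard time (rolling into the next day, 1 May 2027).
Daylight saving runs 21 March – 28 November; the standard-time date in Rasesk Territory, May 1, 2027, is inside that window, so Rasesk Territory is at UTC+12:00.
16:42 UTC + 12h = 04:42 local (rolling into the next day, 1 May 2027).

04:42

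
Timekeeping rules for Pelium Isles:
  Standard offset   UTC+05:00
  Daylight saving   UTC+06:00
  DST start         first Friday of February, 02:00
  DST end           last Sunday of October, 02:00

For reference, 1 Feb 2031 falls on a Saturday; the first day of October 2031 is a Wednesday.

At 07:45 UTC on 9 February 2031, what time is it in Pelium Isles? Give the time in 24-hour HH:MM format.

1 February 2031 is a Saturday, so the first Friday is February 7.
1 October 2031 is a Wednesday, so Sundays fall on 5, 12, 19, 26; the last is October 26.
At the standard offset (UTC+05:00), 07:45 UTC + 5h = 12:45 Pelium Isles standard time.
The standard-time date in Pelium Isles, 9 February 2031, lies within the daylight-saving period (7 February – 26 October), so Pelium Isles is on daylight time, UTC+06:00.
07:45 UTC + 6h = 13:45 local.

13:45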